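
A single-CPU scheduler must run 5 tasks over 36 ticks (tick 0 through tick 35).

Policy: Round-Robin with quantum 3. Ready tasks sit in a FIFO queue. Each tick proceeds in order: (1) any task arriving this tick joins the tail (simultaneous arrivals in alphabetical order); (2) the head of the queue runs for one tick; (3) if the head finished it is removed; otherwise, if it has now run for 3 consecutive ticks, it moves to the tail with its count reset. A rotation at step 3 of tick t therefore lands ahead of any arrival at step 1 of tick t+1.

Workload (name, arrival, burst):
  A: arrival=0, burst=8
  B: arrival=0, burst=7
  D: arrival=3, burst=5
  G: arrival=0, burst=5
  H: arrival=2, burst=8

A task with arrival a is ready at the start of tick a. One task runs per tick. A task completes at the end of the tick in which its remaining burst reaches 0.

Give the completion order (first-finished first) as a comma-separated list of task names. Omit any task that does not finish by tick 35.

t=0: queue=[A,B,G] q_used=0 → run A
t=1: queue=[A,B,G] q_used=1 → run A
t=2: queue=[A,B,G,H] q_used=2 → run A
t=3: queue=[B,G,H,A,D] q_used=0 → run B
t=4: queue=[B,G,H,A,D] q_used=1 → run B
t=5: queue=[B,G,H,A,D] q_used=2 → run B
t=6: queue=[G,H,A,D,B] q_used=0 → run G
t=7: queue=[G,H,A,D,B] q_used=1 → run G
t=8: queue=[G,H,A,D,B] q_used=2 → run G
t=9: queue=[H,A,D,B,G] q_used=0 → run H
t=10: queue=[H,A,D,B,G] q_used=1 → run H
t=11: queue=[H,A,D,B,G] q_used=2 → run H
t=12: queue=[A,D,B,G,H] q_used=0 → run A
t=13: queue=[A,D,B,G,H] q_used=1 → run A
t=14: queue=[A,D,B,G,H] q_used=2 → run A
t=15: queue=[D,B,G,H,A] q_used=0 → run D
t=16: queue=[D,B,G,H,A] q_used=1 → run D
t=17: queue=[D,B,G,H,A] q_used=2 → run D
t=18: queue=[B,G,H,A,D] q_used=0 → run B
t=19: queue=[B,G,H,A,D] q_used=1 → run B
t=20: queue=[B,G,H,A,D] q_used=2 → run B
t=21: queue=[G,H,A,D,B] q_used=0 → run G
t=22: queue=[G,H,A,D,B] q_used=1 → run G
t=23: queue=[H,A,D,B] q_used=0 → run H
t=24: queue=[H,A,D,B] q_used=1 → run H
t=25: queue=[H,A,D,B] q_used=2 → run H
t=26: queue=[A,D,B,H] q_used=0 → run A
t=27: queue=[A,D,B,H] q_used=1 → run A
t=28: queue=[D,B,H] q_used=0 → run D
t=29: queue=[D,B,H] q_used=1 → run D
t=30: queue=[B,H] q_used=0 → run B
t=31: queue=[H] q_used=0 → run H
t=32: queue=[H] q_used=1 → run H
t=33: (idle)
t=34: (idle)
t=35: (idle)

completion order = G, A, D, B, H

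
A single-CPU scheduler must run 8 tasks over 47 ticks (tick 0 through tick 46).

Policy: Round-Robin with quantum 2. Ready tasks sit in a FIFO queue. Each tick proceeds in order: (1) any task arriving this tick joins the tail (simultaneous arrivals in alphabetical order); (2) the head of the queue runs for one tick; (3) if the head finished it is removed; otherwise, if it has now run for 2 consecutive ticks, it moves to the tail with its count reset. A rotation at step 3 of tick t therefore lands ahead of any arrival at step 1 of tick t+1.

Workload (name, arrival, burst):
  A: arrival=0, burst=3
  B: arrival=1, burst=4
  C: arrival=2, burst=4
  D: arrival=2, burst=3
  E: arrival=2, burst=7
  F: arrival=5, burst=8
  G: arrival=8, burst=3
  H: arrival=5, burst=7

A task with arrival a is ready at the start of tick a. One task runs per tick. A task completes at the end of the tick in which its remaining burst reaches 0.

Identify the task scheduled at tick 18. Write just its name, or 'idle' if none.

running at tick 18 = C

t=0: queue=[A] q_used=0 → run A
t=1: queue=[A,B] q_used=1 → run A
t=2: queue=[B,A,C,D,E] q_used=0 → run B
t=3: queue=[B,A,C,D,E] q_used=1 → run B
t=4: queue=[A,C,D,E,B] q_used=0 → run A
t=5: queue=[C,D,E,B,F,H] q_used=0 → run C
t=6: queue=[C,D,E,B,F,H] q_used=1 → run C
t=7: queue=[D,E,B,F,H,C] q_used=0 → run D
t=8: queue=[D,E,B,F,H,C,G] q_used=1 → run D
t=9: queue=[E,B,F,H,C,G,D] q_used=0 → run E
t=10: queue=[E,B,F,H,C,G,D] q_used=1 → run E
t=11: queue=[B,F,H,C,G,D,E] q_used=0 → run B
t=12: queue=[B,F,H,C,G,D,E] q_used=1 → run B
t=13: queue=[F,H,C,G,D,E] q_used=0 → run F
t=14: queue=[F,H,C,G,D,E] q_used=1 → run F
t=15: queue=[H,C,G,D,E,F] q_used=0 → run H
t=16: queue=[H,C,G,D,E,F] q_used=1 → run H
t=17: queue=[C,G,D,E,F,H] q_used=0 → run C
t=18: queue=[C,G,D,E,F,H] q_used=1 → run C
t=19: queue=[G,D,E,F,H] q_used=0 → run G
t=20: queue=[G,D,E,F,H] q_used=1 → run G
t=21: queue=[D,E,F,H,G] q_used=0 → run D
t=22: queue=[E,F,H,G] q_used=0 → run E
t=23: queue=[E,F,H,G] q_used=1 → run E
t=24: queue=[F,H,G,E] q_used=0 → run F
t=25: queue=[F,H,G,E] q_used=1 → run F
t=26: queue=[H,G,E,F] q_used=0 → run H
t=27: queue=[H,G,E,F] q_used=1 → run H
t=28: queue=[G,E,F,H] q_used=0 → run G
t=29: queue=[E,F,H] q_used=0 → run E
t=30: queue=[E,F,H] q_used=1 → run E
t=31: queue=[F,H,E] q_used=0 → run F
t=32: queue=[F,H,E] q_used=1 → run F
t=33: queue=[H,E,F] q_used=0 → run H
t=34: queue=[H,E,F] q_used=1 → run H
t=35: queue=[E,F,H] q_used=0 → run E
t=36: queue=[F,H] q_used=0 → run F
t=37: queue=[F,H] q_used=1 → run F
t=38: queue=[H] q_used=0 → run H
t=39: (idle)
t=40: (idle)
t=41: (idle)
t=42: (idle)
t=43: (idle)
t=44: (idle)
t=45: (idle)
t=46: (idle)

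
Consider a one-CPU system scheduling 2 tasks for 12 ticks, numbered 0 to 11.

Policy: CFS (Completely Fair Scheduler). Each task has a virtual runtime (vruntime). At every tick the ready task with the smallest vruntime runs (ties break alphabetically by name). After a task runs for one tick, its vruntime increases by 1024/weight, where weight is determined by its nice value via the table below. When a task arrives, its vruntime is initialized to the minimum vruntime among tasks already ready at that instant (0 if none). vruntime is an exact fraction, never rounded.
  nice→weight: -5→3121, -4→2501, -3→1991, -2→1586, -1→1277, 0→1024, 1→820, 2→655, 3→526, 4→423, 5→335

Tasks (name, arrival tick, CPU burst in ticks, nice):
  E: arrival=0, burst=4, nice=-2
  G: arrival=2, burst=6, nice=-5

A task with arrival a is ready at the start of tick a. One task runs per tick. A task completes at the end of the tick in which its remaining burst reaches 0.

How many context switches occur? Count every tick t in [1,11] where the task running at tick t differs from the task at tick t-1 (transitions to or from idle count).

t=0: vr[E=0] → run E
t=1: vr[E=512/793] → run E
t=2: vr[E=1024/793 G=1024/793] → run E
t=3: vr[E=1536/793 G=1024/793] → run G
t=4: vr[E=1536/793 G=4007936/2474953] → run G
t=5: vr[E=1536/793 G=4819968/2474953] → run E
t=6: vr[G=4819968/2474953] → run G
t=7: vr[G=5632000/2474953] → run G
t=8: vr[G=6444032/2474953] → run G
t=9: vr[G=7256064/2474953] → run G
t=10: (idle)
t=11: (idle)

context switches = 4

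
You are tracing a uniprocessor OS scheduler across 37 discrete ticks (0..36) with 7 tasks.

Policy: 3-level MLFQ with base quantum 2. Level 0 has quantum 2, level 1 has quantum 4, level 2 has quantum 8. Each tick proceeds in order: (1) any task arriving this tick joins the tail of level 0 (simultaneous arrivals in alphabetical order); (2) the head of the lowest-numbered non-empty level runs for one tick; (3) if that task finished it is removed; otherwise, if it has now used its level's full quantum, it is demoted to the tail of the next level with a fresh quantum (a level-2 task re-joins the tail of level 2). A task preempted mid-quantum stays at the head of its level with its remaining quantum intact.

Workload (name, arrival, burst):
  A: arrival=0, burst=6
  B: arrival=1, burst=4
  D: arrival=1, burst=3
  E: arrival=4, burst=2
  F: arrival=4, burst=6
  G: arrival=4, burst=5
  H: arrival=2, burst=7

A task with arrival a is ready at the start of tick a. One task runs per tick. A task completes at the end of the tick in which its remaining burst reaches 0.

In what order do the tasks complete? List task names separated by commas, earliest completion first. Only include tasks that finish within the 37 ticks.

t=0: L0/L1/L2 = A/-/- → run A
t=1: L0/L1/L2 = ABD/-/- → run A
t=2: L0/L1/L2 = BDH/A/- → run B
t=3: L0/L1/L2 = BDH/A/- → run B
t=4: L0/L1/L2 = DHEFG/AB/- → run D
t=5: L0/L1/L2 = DHEFG/AB/- → run D
t=6: L0/L1/L2 = HEFG/ABD/- → run H
t=7: L0/L1/L2 = HEFG/ABD/- → run H
t=8: L0/L1/L2 = EFG/ABDH/- → run E
t=9: L0/L1/L2 = EFG/ABDH/- → run E
t=10: L0/L1/L2 = FG/ABDH/- → run F
t=11: L0/L1/L2 = FG/ABDH/- → run F
t=12: L0/L1/L2 = G/ABDHF/- → run G
t=13: L0/L1/L2 = G/ABDHF/- → run G
t=14: L0/L1/L2 = -/ABDHFG/- → run A
t=15: L0/L1/L2 = -/ABDHFG/- → run A
t=16: L0/L1/L2 = -/ABDHFG/- → run A
t=17: L0/L1/L2 = -/ABDHFG/- → run A
t=18: L0/L1/L2 = -/BDHFG/- → run B
t=19: L0/L1/L2 = -/BDHFG/- → run B
t=20: L0/L1/L2 = -/DHFG/- → run D
t=21: L0/L1/L2 = -/HFG/- → run H
t=22: L0/L1/L2 = -/HFG/- → run H
t=23: L0/L1/L2 = -/HFG/- → run H
t=24: L0/L1/L2 = -/HFG/- → run H
t=25: L0/L1/L2 = -/FG/H → run F
t=26: L0/L1/L2 = -/FG/H → run F
t=27: L0/L1/L2 = -/FG/H → run F
t=28: L0/L1/L2 = -/FG/H → run F
t=29: L0/L1/L2 = -/G/H → run G
t=30: L0/L1/L2 = -/G/H → run G
t=31: L0/L1/L2 = -/G/H → run G
t=32: L0/L1/L2 = -/-/H → run H
t=33: (idle)
t=34: (idle)
t=35: (idle)
t=36: (idle)

completion order = E, A, B, D, F, G, H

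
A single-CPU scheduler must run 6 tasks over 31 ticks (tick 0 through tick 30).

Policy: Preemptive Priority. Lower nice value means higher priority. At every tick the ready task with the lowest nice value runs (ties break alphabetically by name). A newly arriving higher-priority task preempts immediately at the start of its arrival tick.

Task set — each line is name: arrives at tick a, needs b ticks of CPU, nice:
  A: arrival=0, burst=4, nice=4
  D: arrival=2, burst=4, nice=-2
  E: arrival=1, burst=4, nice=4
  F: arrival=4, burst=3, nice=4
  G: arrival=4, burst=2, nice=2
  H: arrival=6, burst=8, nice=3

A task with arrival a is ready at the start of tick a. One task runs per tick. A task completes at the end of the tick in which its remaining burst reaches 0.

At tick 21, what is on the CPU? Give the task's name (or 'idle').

t=0: ready={A} → run A
t=1: ready={A,E} → run A
t=2: ready={A,D,E} → run D
t=3: ready={A,D,E} → run D
t=4: ready={A,D,E,F,G} → run D
t=5: ready={A,D,E,F,G} → run D
t=6: ready={A,E,F,G,H} → run G
t=7: ready={A,E,F,G,H} → run G
t=8: ready={A,E,F,H} → run H
t=9: ready={A,E,F,H} → run H
t=10: ready={A,E,F,H} → run H
t=11: ready={A,E,F,H} → run H
t=12: ready={A,E,F,H} → run H
t=13: ready={A,E,F,H} → run H
t=14: ready={A,E,F,H} → run H
t=15: ready={A,E,F,H} → run H
t=16: ready={A,E,F} → run A
t=17: ready={A,E,F} → run A
t=18: ready={E,F} → run E
t=19: ready={E,F} → run E
t=20: ready={E,F} → run E
t=21: ready={E,F} → run E
t=22: ready={F} → run F
t=23: ready={F} → run F
t=24: ready={F} → run F
t=25: (idle)
t=26: (idle)
t=27: (idle)
t=28: (idle)
t=29: (idle)
t=30: (idle)

running at tick 21 = E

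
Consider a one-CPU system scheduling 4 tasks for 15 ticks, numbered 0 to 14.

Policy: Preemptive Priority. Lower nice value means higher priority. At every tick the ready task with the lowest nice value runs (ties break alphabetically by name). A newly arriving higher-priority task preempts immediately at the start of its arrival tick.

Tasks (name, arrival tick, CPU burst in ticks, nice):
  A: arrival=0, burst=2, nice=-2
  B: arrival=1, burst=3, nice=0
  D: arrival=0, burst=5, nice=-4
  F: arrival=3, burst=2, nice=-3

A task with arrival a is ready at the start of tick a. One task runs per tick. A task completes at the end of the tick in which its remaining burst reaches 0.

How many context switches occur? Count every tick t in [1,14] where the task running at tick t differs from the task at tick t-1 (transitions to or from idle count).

context switches = 4

t=0: ready={A,D} → run D
t=1: ready={A,B,D} → run D
t=2: ready={A,B,D} → run D
t=3: ready={A,B,D,F} → run D
t=4: ready={A,B,D,F} → run D
t=5: ready={A,B,F} → run F
t=6: ready={A,B,F} → run F
t=7: ready={A,B} → run A
t=8: ready={A,B} → run A
t=9: ready={B} → run B
t=10: ready={B} → run B
t=11: ready={B} → run B
t=12: (idle)
t=13: (idle)
t=14: (idle)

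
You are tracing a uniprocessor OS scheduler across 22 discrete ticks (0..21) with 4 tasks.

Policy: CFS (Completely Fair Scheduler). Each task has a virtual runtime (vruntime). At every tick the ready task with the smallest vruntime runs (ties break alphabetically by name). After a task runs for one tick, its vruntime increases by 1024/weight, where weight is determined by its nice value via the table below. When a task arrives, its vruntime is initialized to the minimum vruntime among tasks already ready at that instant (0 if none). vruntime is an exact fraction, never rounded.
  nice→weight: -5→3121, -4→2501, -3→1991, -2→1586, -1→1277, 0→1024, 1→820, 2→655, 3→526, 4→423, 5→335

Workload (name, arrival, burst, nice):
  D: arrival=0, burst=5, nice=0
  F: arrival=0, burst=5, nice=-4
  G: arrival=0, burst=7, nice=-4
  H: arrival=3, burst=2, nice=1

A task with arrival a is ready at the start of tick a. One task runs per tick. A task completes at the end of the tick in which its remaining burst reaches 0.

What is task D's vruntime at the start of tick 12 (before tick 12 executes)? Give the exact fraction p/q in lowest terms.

vruntime(D, start of tick 12) = 2/1

t=0: vr[D=0 F=0 G=0] → run D
t=1: vr[D=1 F=0 G=0] → run F
t=2: vr[D=1 F=1024/2501 G=0] → run G
t=3: vr[D=1 F=1024/2501 G=1024/2501 H=1024/2501] → run F
t=4: vr[D=1 F=2048/2501 G=1024/2501 H=1024/2501] → run G
t=5: vr[D=1 F=2048/2501 G=2048/2501 H=1024/2501] → run H
t=6: vr[D=1 F=2048/2501 G=2048/2501 H=20736/12505] → run F
t=7: vr[D=1 F=3072/2501 G=2048/2501 H=20736/12505] → run G
t=8: vr[D=1 F=3072/2501 G=3072/2501 H=20736/12505] → run D
t=9: vr[D=2 F=3072/2501 G=3072/2501 H=20736/12505] → run F
t=10: vr[D=2 F=4096/2501 G=3072/2501 H=20736/12505] → run G
t=11: vr[D=2 F=4096/2501 G=4096/2501 H=20736/12505] → run F
t=12: vr[D=2 G=4096/2501 H=20736/12505] → run G
t=13: vr[D=2 G=5120/2501 H=20736/12505] → run H
t=14: vr[D=2 G=5120/2501] → run D
t=15: vr[D=3 G=5120/2501] → run G
t=16: vr[D=3 G=6144/2501] → run G
t=17: vr[D=3] → run D
t=18: vr[D=4] → run D
t=19: (idle)
t=20: (idle)
t=21: (idle)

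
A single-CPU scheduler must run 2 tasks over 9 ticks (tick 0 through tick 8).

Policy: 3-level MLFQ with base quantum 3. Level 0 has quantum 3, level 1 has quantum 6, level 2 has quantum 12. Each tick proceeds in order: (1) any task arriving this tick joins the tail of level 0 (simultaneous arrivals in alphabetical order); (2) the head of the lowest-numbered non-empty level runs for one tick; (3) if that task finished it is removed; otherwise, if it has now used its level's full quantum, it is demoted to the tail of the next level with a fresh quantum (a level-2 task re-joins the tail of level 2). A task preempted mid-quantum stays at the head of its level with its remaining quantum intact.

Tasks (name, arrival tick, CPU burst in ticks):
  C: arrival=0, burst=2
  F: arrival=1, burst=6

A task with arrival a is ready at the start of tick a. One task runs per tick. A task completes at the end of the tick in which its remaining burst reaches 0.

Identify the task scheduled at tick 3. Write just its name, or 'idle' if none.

t=0: L0/L1/L2 = C/-/- → run C
t=1: L0/L1/L2 = CF/-/- → run C
t=2: L0/L1/L2 = F/-/- → run F
t=3: L0/L1/L2 = F/-/- → run F
t=4: L0/L1/L2 = F/-/- → run F
t=5: L0/L1/L2 = -/F/- → run F
t=6: L0/L1/L2 = -/F/- → run F
t=7: L0/L1/L2 = -/F/- → run F
t=8: (idle)

running at tick 3 = F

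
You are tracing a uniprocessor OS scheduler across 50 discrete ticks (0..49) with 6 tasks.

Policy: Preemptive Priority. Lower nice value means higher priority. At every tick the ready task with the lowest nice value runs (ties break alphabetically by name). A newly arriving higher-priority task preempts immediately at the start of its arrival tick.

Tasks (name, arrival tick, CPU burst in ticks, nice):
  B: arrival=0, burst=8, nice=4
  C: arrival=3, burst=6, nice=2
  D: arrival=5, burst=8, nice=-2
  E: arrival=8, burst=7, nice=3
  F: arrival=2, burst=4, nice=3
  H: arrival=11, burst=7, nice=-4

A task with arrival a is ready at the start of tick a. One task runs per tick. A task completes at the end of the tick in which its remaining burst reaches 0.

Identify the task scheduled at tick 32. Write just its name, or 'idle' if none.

running at tick 32 = F

t=0: ready={B} → run B
t=1: ready={B} → run B
t=2: ready={B,F} → run F
t=3: ready={B,C,F} → run C
t=4: ready={B,C,F} → run C
t=5: ready={B,C,D,F} → run D
t=6: ready={B,C,D,F} → run D
t=7: ready={B,C,D,F} → run D
t=8: ready={B,C,D,E,F} → run D
t=9: ready={B,C,D,E,F} → run D
t=10: ready={B,C,D,E,F} → run D
t=11: ready={B,C,D,E,F,H} → run H
t=12: ready={B,C,D,E,F,H} → run H
t=13: ready={B,C,D,E,F,H} → run H
t=14: ready={B,C,D,E,F,H} → run H
t=15: ready={B,C,D,E,F,H} → run H
t=16: ready={B,C,D,E,F,H} → run H
t=17: ready={B,C,D,E,F,H} → run H
t=18: ready={B,C,D,E,F} → run D
t=19: ready={B,C,D,E,F} → run D
t=20: ready={B,C,E,F} → run C
t=21: ready={B,C,E,F} → run C
t=22: ready={B,C,E,F} → run C
t=23: ready={B,C,E,F} → run C
t=24: ready={B,E,F} → run E
t=25: ready={B,E,F} → run E
t=26: ready={B,E,F} → run E
t=27: ready={B,E,F} → run E
t=28: ready={B,E,F} → run E
t=29: ready={B,E,F} → run E
t=30: ready={B,E,F} → run E
t=31: ready={B,F} → run F
t=32: ready={B,F} → run F
t=33: ready={B,F} → run F
t=34: ready={B} → run B
t=35: ready={B} → run B
t=36: ready={B} → run B
t=37: ready={B} → run B
t=38: ready={B} → run B
t=39: ready={B} → run B
t=40: (idle)
t=41: (idle)
t=42: (idle)
t=43: (idle)
t=44: (idle)
t=45: (idle)
t=46: (idle)
t=47: (idle)
t=48: (idle)
t=49: (idle)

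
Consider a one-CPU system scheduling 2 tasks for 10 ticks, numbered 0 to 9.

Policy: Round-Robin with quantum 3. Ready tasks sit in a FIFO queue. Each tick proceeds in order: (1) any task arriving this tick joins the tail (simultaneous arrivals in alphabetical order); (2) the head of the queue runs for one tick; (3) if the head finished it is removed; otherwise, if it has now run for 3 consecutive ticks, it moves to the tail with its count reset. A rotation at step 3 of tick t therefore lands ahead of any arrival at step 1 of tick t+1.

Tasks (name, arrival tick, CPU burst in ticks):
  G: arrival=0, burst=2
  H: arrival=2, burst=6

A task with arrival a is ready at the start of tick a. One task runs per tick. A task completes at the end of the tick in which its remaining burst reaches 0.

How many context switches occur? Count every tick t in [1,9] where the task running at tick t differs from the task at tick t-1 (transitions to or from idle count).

t=0: queue=[G] q_used=0 → run G
t=1: queue=[G] q_used=1 → run G
t=2: queue=[H] q_used=0 → run H
t=3: queue=[H] q_used=1 → run H
t=4: queue=[H] q_used=2 → run H
t=5: queue=[H] q_used=0 → run H
t=6: queue=[H] q_used=1 → run H
t=7: queue=[H] q_used=2 → run H
t=8: (idle)
t=9: (idle)

context switches = 2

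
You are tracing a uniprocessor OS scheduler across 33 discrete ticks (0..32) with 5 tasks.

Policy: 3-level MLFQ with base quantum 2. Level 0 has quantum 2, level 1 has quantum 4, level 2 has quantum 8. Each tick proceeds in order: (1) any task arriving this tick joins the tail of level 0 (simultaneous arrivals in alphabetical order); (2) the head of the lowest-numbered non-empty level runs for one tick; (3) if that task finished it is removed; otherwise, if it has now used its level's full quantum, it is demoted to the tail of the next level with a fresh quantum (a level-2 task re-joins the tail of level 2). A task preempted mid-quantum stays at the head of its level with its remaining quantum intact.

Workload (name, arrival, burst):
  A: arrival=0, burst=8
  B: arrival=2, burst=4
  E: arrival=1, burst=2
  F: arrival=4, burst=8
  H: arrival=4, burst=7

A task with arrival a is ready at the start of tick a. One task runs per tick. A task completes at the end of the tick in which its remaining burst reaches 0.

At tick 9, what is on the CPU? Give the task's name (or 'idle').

running at tick 9 = H

t=0: L0/L1/L2 = A/-/- → run A
t=1: L0/L1/L2 = AE/-/- → run A
t=2: L0/L1/L2 = EB/A/- → run E
t=3: L0/L1/L2 = EB/A/- → run E
t=4: L0/L1/L2 = BFH/A/- → run B
t=5: L0/L1/L2 = BFH/A/- → run B
t=6: L0/L1/L2 = FH/AB/- → run F
t=7: L0/L1/L2 = FH/AB/- → run F
t=8: L0/L1/L2 = H/ABF/- → run H
t=9: L0/L1/L2 = H/ABF/- → run H
t=10: L0/L1/L2 = -/ABFH/- → run A
t=11: L0/L1/L2 = -/ABFH/- → run A
t=12: L0/L1/L2 = -/ABFH/- → run A
t=13: L0/L1/L2 = -/ABFH/- → run A
t=14: L0/L1/L2 = -/BFH/A → run B
t=15: L0/L1/L2 = -/BFH/A → run B
t=16: L0/L1/L2 = -/FH/A → run F
t=17: L0/L1/L2 = -/FH/A → run F
t=18: L0/L1/L2 = -/FH/A → run F
t=19: L0/L1/L2 = -/FH/A → run F
t=20: L0/L1/L2 = -/H/AF → run H
t=21: L0/L1/L2 = -/H/AF → run H
t=22: L0/L1/L2 = -/H/AF → run H
t=23: L0/L1/L2 = -/H/AF → run H
t=24: L0/L1/L2 = -/-/AFH → run A
t=25: L0/L1/L2 = -/-/AFH → run A
t=26: L0/L1/L2 = -/-/FH → run F
t=27: L0/L1/L2 = -/-/FH → run F
t=28: L0/L1/L2 = -/-/H → run H
t=29: (idle)
t=30: (idle)
t=31: (idle)
t=32: (idle)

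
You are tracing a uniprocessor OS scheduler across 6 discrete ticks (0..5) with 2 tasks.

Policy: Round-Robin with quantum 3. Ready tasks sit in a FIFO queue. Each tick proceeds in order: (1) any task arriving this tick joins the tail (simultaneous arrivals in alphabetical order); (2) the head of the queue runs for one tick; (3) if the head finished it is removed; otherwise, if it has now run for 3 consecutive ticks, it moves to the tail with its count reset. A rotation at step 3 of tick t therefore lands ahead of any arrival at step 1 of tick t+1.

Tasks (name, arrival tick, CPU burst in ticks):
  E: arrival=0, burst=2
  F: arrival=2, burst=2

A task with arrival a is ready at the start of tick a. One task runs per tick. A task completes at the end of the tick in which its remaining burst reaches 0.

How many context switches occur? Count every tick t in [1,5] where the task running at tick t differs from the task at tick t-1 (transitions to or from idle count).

t=0: queue=[E] q_used=0 → run E
t=1: queue=[E] q_used=1 → run E
t=2: queue=[F] q_used=0 → run F
t=3: queue=[F] q_used=1 → run F
t=4: (idle)
t=5: (idle)

context switches = 2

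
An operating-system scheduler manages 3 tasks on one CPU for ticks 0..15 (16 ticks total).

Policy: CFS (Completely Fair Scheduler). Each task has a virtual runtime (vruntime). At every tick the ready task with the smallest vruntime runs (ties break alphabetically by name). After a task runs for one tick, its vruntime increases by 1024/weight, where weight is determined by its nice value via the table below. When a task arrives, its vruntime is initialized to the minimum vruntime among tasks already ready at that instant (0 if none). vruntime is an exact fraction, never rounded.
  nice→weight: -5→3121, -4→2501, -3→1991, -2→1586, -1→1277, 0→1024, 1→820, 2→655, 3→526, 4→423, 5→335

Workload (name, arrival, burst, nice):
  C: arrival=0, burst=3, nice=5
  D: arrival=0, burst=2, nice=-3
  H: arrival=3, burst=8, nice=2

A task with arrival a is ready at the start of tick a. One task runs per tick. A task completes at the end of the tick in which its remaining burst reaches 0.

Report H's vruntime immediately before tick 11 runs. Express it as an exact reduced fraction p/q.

t=0: vr[C=0 D=0] → run C
t=1: vr[C=1024/335 D=0] → run D
t=2: vr[C=1024/335 D=1024/1991] → run D
t=3: vr[C=1024/335 H=1024/335] → run C
t=4: vr[C=2048/335 H=1024/335] → run H
t=5: vr[C=2048/335 H=202752/43885] → run H
t=6: vr[C=2048/335 H=54272/8777] → run C
t=7: vr[H=54272/8777] → run H
t=8: vr[H=339968/43885] → run H
t=9: vr[H=408576/43885] → run H
t=10: vr[H=477184/43885] → run H
t=11: vr[H=545792/43885] → run H
t=12: vr[H=122880/8777] → run H
t=13: (idle)
t=14: (idle)
t=15: (idle)

vruntime(H, start of tick 11) = 545792/43885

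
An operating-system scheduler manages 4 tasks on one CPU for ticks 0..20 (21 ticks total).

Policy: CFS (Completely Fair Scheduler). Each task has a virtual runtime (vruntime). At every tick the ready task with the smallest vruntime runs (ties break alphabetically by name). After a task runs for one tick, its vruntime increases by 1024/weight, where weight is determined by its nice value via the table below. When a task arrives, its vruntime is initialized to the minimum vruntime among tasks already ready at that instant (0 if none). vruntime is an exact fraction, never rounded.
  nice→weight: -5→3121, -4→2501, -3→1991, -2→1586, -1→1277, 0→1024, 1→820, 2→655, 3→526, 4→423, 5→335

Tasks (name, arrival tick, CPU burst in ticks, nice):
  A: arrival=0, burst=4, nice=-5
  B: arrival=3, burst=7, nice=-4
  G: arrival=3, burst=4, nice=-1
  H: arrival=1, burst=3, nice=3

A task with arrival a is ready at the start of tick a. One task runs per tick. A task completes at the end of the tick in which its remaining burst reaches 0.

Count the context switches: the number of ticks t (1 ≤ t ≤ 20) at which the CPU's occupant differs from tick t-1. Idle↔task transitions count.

t=0: vr[A=0] → run A
t=1: vr[A=1024/3121 H=1024/3121] → run A
t=2: vr[A=2048/3121 H=1024/3121] → run H
t=3: vr[A=2048/3121 B=2048/3121 G=2048/3121 H=1867264/820823] → run A
t=4: vr[A=3072/3121 B=2048/3121 G=2048/3121 H=1867264/820823] → run B
t=5: vr[A=3072/3121 B=8317952/7805621 G=2048/3121 H=1867264/820823] → run G
t=6: vr[A=3072/3121 B=8317952/7805621 G=5811200/3985517 H=1867264/820823] → run A
t=7: vr[B=8317952/7805621 G=5811200/3985517 H=1867264/820823] → run B
t=8: vr[B=11513856/7805621 G=5811200/3985517 H=1867264/820823] → run G
t=9: vr[B=11513856/7805621 G=9007104/3985517 H=1867264/820823] → run B
t=10: vr[B=14709760/7805621 G=9007104/3985517 H=1867264/820823] → run B
t=11: vr[B=17905664/7805621 G=9007104/3985517 H=1867264/820823] → run G
t=12: vr[B=17905664/7805621 G=12203008/3985517 H=1867264/820823] → run H
t=13: vr[B=17905664/7805621 G=12203008/3985517 H=3465216/820823] → run B
t=14: vr[B=21101568/7805621 G=12203008/3985517 H=3465216/820823] → run B
t=15: vr[B=24297472/7805621 G=12203008/3985517 H=3465216/820823] → run G
t=16: vr[B=24297472/7805621 H=3465216/820823] → run B
t=17: vr[H=3465216/820823] → run H
t=18: (idle)
t=19: (idle)
t=20: (idle)

context switches = 15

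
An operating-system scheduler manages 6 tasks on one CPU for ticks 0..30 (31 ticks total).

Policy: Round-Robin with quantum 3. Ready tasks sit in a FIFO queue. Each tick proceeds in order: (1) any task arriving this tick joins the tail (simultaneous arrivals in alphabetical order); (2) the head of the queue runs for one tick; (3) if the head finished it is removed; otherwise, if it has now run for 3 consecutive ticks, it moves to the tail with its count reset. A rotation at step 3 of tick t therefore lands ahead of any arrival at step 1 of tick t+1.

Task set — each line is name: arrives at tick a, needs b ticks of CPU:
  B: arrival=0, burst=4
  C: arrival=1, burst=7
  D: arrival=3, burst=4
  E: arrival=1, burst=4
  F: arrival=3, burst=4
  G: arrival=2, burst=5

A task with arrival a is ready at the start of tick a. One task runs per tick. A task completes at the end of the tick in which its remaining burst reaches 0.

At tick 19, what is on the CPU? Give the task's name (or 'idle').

t=0: queue=[B] q_used=0 → run B
t=1: queue=[B,C,E] q_used=1 → run B
t=2: queue=[B,C,E,G] q_used=2 → run B
t=3: queue=[C,E,G,B,D,F] q_used=0 → run C
t=4: queue=[C,E,G,B,D,F] q_used=1 → run C
t=5: queue=[C,E,G,B,D,F] q_used=2 → run C
t=6: queue=[E,G,B,D,F,C] q_used=0 → run E
t=7: queue=[E,G,B,D,F,C] q_used=1 → run E
t=8: queue=[E,G,B,D,F,C] q_used=2 → run E
t=9: queue=[G,B,D,F,C,E] q_used=0 → run G
t=10: queue=[G,B,D,F,C,E] q_used=1 → run G
t=11: queue=[G,B,D,F,C,E] q_used=2 → run G
t=12: queue=[B,D,F,C,E,G] q_used=0 → run B
t=13: queue=[D,F,C,E,G] q_used=0 → run D
t=14: queue=[D,F,C,E,G] q_used=1 → run D
t=15: queue=[D,F,C,E,G] q_used=2 → run D
t=16: queue=[F,C,E,G,D] q_used=0 → run F
t=17: queue=[F,C,E,G,D] q_used=1 → run F
t=18: queue=[F,C,E,G,D] q_used=2 → run F
t=19: queue=[C,E,G,D,F] q_used=0 → run C
t=20: queue=[C,E,G,D,F] q_used=1 → run C
t=21: queue=[C,E,G,D,F] q_used=2 → run C
t=22: queue=[E,G,D,F,C] q_used=0 → run E
t=23: queue=[G,D,F,C] q_used=0 → run G
t=24: queue=[G,D,F,C] q_used=1 → run G
t=25: queue=[D,F,C] q_used=0 → run D
t=26: queue=[F,C] q_used=0 → run F
t=27: queue=[C] q_used=0 → run C
t=28: (idle)
t=29: (idle)
t=30: (idle)

running at tick 19 = C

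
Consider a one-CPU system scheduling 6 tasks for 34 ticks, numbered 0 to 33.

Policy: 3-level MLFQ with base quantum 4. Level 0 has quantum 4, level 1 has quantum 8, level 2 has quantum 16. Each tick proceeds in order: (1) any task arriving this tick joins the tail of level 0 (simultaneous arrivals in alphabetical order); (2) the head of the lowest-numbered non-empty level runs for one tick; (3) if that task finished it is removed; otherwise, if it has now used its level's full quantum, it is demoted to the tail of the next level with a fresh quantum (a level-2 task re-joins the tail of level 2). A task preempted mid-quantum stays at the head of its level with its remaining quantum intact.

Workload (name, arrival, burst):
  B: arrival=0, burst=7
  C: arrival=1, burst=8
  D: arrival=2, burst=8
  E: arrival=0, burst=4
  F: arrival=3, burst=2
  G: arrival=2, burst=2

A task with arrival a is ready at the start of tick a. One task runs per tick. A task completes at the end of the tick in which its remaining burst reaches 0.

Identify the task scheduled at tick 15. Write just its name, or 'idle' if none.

t=0: L0/L1/L2 = BE/-/- → run B
t=1: L0/L1/L2 = BEC/-/- → run B
t=2: L0/L1/L2 = BECDG/-/- → run B
t=3: L0/L1/L2 = BECDGF/-/- → run B
t=4: L0/L1/L2 = ECDGF/B/- → run E
t=5: L0/L1/L2 = ECDGF/B/- → run E
t=6: L0/L1/L2 = ECDGF/B/- → run E
t=7: L0/L1/L2 = ECDGF/B/- → run E
t=8: L0/L1/L2 = CDGF/B/- → run C
t=9: L0/L1/L2 = CDGF/B/- → run C
t=10: L0/L1/L2 = CDGF/B/- → run C
t=11: L0/L1/L2 = CDGF/B/- → run C
t=12: L0/L1/L2 = DGF/BC/- → run D
t=13: L0/L1/L2 = DGF/BC/- → run D
t=14: L0/L1/L2 = DGF/BC/- → run D
t=15: L0/L1/L2 = DGF/BC/- → run D
t=16: L0/L1/L2 = GF/BCD/- → run G
t=17: L0/L1/L2 = GF/BCD/- → run G
t=18: L0/L1/L2 = F/BCD/- → run F
t=19: L0/L1/L2 = F/BCD/- → run F
t=20: L0/L1/L2 = -/BCD/- → run B
t=21: L0/L1/L2 = -/BCD/- → run B
t=22: L0/L1/L2 = -/BCD/- → run B
t=23: L0/L1/L2 = -/CD/- → run C
t=24: L0/L1/L2 = -/CD/- → run C
t=25: L0/L1/L2 = -/CD/- → run C
t=26: L0/L1/L2 = -/CD/- → run C
t=27: L0/L1/L2 = -/D/- → run D
t=28: L0/L1/L2 = -/D/- → run D
t=29: L0/L1/L2 = -/D/- → run D
t=30: L0/L1/L2 = -/D/- → run D
t=31: (idle)
t=32: (idle)
t=33: (idle)

running at tick 15 = D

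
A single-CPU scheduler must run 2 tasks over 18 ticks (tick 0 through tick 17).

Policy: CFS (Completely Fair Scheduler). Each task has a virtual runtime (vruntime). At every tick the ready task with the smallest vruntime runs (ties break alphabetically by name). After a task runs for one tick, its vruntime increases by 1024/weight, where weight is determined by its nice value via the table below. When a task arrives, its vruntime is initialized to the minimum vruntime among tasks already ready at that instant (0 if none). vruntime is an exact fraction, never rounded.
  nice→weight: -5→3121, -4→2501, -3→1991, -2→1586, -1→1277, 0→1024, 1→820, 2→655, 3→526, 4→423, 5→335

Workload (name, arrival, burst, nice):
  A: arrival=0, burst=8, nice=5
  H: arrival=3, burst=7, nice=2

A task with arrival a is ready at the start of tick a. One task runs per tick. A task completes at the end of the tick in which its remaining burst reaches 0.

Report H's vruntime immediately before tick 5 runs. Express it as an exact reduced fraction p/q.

vruntime(H, start of tick 5) = 94208/8777

t=0: vr[A=0] → run A
t=1: vr[A=1024/335] → run A
t=2: vr[A=2048/335] → run A
t=3: vr[A=3072/335 H=3072/335] → run A
t=4: vr[A=4096/335 H=3072/335] → run H
t=5: vr[A=4096/335 H=94208/8777] → run H
t=6: vr[A=4096/335 H=539648/43885] → run A
t=7: vr[A=1024/67 H=539648/43885] → run H
t=8: vr[A=1024/67 H=608256/43885] → run H
t=9: vr[A=1024/67 H=676864/43885] → run A
t=10: vr[A=6144/335 H=676864/43885] → run H
t=11: vr[A=6144/335 H=745472/43885] → run H
t=12: vr[A=6144/335 H=162816/8777] → run A
t=13: vr[A=7168/335 H=162816/8777] → run H
t=14: vr[A=7168/335] → run A
t=15: (idle)
t=16: (idle)
t=17: (idle)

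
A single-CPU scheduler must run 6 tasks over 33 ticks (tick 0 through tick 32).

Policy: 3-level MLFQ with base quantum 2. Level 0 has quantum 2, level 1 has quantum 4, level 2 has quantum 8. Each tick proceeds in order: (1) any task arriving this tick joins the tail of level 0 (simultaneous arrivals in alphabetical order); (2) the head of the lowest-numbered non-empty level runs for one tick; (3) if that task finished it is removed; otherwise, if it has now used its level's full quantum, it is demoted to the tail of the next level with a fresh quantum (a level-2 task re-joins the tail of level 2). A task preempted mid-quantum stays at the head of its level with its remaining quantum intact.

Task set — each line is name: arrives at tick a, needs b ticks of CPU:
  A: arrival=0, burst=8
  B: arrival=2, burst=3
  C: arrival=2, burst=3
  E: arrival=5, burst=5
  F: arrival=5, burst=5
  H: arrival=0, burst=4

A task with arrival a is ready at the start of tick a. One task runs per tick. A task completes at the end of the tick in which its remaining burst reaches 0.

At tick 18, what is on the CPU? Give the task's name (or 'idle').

t=0: L0/L1/L2 = AH/-/- → run A
t=1: L0/L1/L2 = AH/-/- → run A
t=2: L0/L1/L2 = HBC/A/- → run H
t=3: L0/L1/L2 = HBC/A/- → run H
t=4: L0/L1/L2 = BC/AH/- → run B
t=5: L0/L1/L2 = BCEF/AH/- → run B
t=6: L0/L1/L2 = CEF/AHB/- → run C
t=7: L0/L1/L2 = CEF/AHB/- → run C
t=8: L0/L1/L2 = EF/AHBC/- → run E
t=9: L0/L1/L2 = EF/AHBC/- → run E
t=10: L0/L1/L2 = F/AHBCE/- → run F
t=11: L0/L1/L2 = F/AHBCE/- → run F
t=12: L0/L1/L2 = -/AHBCEF/- → run A
t=13: L0/L1/L2 = -/AHBCEF/- → run A
t=14: L0/L1/L2 = -/AHBCEF/- → run A
t=15: L0/L1/L2 = -/AHBCEF/- → run A
t=16: L0/L1/L2 = -/HBCEF/A → run H
t=17: L0/L1/L2 = -/HBCEF/A → run H
t=18: L0/L1/L2 = -/BCEF/A → run B
t=19: L0/L1/L2 = -/CEF/A → run C
t=20: L0/L1/L2 = -/EF/A → run E
t=21: L0/L1/L2 = -/EF/A → run E
t=22: L0/L1/L2 = -/EF/A → run E
t=23: L0/L1/L2 = -/F/A → run F
t=24: L0/L1/L2 = -/F/A → run F
t=25: L0/L1/L2 = -/F/A → run F
t=26: L0/L1/L2 = -/-/A → run A
t=27: L0/L1/L2 = -/-/A → run A
t=28: (idle)
t=29: (idle)
t=30: (idle)
t=31: (idle)
t=32: (idle)

running at tick 18 = B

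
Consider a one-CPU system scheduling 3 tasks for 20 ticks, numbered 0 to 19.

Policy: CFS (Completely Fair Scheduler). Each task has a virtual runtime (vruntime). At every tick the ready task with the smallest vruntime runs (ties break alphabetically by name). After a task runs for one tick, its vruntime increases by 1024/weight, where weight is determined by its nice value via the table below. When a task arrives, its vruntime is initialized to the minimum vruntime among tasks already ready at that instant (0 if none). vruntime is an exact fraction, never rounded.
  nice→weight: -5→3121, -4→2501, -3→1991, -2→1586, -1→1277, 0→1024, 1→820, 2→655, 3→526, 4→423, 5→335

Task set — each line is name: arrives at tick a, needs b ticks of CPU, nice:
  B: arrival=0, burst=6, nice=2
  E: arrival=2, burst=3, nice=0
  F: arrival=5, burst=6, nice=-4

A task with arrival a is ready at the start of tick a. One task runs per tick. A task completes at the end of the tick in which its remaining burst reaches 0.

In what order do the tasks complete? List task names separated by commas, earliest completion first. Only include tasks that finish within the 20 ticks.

completion order = E, F, B

t=0: vr[B=0] → run B
t=1: vr[B=1024/655] → run B
t=2: vr[B=2048/655 E=2048/655] → run B
t=3: vr[B=3072/655 E=2048/655] → run E
t=4: vr[B=3072/655 E=2703/655] → run E
t=5: vr[B=3072/655 E=3358/655 F=3072/655] → run B
t=6: vr[B=4096/655 E=3358/655 F=3072/655] → run F
t=7: vr[B=4096/655 E=3358/655 F=8353792/1638155] → run F
t=8: vr[B=4096/655 E=3358/655 F=9024512/1638155] → run E
t=9: vr[B=4096/655 F=9024512/1638155] → run F
t=10: vr[B=4096/655 F=9695232/1638155] → run F
t=11: vr[B=4096/655 F=10365952/1638155] → run B
t=12: vr[B=1024/131 F=10365952/1638155] → run F
t=13: vr[B=1024/131 F=11036672/1638155] → run F
t=14: vr[B=1024/131] → run B
t=15: (idle)
t=16: (idle)
t=17: (idle)
t=18: (idle)
t=19: (idle)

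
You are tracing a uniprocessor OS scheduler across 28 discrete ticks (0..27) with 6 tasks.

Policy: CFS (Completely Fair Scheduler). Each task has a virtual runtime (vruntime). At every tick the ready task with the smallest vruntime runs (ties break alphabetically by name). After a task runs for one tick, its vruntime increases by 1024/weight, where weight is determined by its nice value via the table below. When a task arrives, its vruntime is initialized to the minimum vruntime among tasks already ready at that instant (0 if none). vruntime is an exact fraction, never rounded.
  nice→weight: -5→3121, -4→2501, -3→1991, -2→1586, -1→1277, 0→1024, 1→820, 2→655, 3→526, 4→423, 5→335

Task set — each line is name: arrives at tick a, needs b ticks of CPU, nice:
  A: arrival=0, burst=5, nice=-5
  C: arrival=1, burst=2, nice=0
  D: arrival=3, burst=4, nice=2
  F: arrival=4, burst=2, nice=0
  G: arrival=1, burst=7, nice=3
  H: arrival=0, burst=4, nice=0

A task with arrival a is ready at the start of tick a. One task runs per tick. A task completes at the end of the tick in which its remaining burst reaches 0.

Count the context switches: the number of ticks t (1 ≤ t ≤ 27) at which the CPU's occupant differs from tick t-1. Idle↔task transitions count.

t=0: vr[A=0 H=0] → run A
t=1: vr[A=1024/3121 C=0 G=0 H=0] → run C
t=2: vr[A=1024/3121 C=1 G=0 H=0] → run G
t=3: vr[A=1024/3121 C=1 D=0 G=512/263 H=0] → run D
t=4: vr[A=1024/3121 C=1 D=1024/655 F=0 G=512/263 H=0] → run F
t=5: vr[A=1024/3121 C=1 D=1024/655 F=1 G=512/263 H=0] → run H
t=6: vr[A=1024/3121 C=1 D=1024/655 F=1 G=512/263 H=1] → run A
t=7: vr[A=2048/3121 C=1 D=1024/655 F=1 G=512/263 H=1] → run A
t=8: vr[A=3072/3121 C=1 D=1024/655 F=1 G=512/263 H=1] → run A
t=9: vr[A=4096/3121 C=1 D=1024/655 F=1 G=512/263 H=1] → run C
t=10: vr[A=4096/3121 D=1024/655 F=1 G=512/263 H=1] → run F
t=11: vr[A=4096/3121 D=1024/655 G=512/263 H=1] → run H
t=12: vr[A=4096/3121 D=1024/655 G=512/263 H=2] → run A
t=13: vr[D=1024/655 G=512/263 H=2] → run D
t=14: vr[D=2048/655 G=512/263 H=2] → run G
t=15: vr[D=2048/655 G=1024/263 H=2] → run H
t=16: vr[D=2048/655 G=1024/263 H=3] → run H
t=17: vr[D=2048/655 G=1024/263] → run D
t=18: vr[D=3072/655 G=1024/263] → run G
t=19: vr[D=3072/655 G=1536/263] → run D
t=20: vr[G=1536/263] → run G
t=21: vr[G=2048/263] → run G
t=22: vr[G=2560/263] → run G
t=23: vr[G=3072/263] → run G
t=24: (idle)
t=25: (idle)
t=26: (idle)
t=27: (idle)

context switches = 18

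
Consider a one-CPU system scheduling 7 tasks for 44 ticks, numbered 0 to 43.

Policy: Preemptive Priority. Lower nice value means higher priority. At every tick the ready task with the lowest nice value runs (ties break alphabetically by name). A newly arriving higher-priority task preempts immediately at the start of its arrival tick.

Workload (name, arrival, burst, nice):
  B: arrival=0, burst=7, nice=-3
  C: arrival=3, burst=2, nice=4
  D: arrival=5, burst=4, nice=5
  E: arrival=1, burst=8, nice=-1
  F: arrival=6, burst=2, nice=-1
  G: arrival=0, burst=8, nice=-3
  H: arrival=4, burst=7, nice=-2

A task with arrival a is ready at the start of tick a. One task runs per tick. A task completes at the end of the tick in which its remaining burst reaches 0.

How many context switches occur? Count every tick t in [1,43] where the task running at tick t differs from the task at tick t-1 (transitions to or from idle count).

context switches = 7

t=0: ready={B,G} → run B
t=1: ready={B,E,G} → run B
t=2: ready={B,E,G} → run B
t=3: ready={B,C,E,G} → run B
t=4: ready={B,C,E,G,H} → run B
t=5: ready={B,C,D,E,G,H} → run B
t=6: ready={B,C,D,E,F,G,H} → run B
t=7: ready={C,D,E,F,G,H} → run G
t=8: ready={C,D,E,F,G,H} → run G
t=9: ready={C,D,E,F,G,H} → run G
t=10: ready={C,D,E,F,G,H} → run G
t=11: ready={C,D,E,F,G,H} → run G
t=12: ready={C,D,E,F,G,H} → run G
t=13: ready={C,D,E,F,G,H} → run G
t=14: ready={C,D,E,F,G,H} → run G
t=15: ready={C,D,E,F,H} → run H
t=16: ready={C,D,E,F,H} → run H
t=17: ready={C,D,E,F,H} → run H
t=18: ready={C,D,E,F,H} → run H
t=19: ready={C,D,E,F,H} → run H
t=20: ready={C,D,E,F,H} → run H
t=21: ready={C,D,E,F,H} → run H
t=22: ready={C,D,E,F} → run E
t=23: ready={C,D,E,F} → run E
t=24: ready={C,D,E,F} → run E
t=25: ready={C,D,E,F} → run E
t=26: ready={C,D,E,F} → run E
t=27: ready={C,D,E,F} → run E
t=28: ready={C,D,E,F} → run E
t=29: ready={C,D,E,F} → run E
t=30: ready={C,D,F} → run F
t=31: ready={C,D,F} → run F
t=32: ready={C,D} → run C
t=33: ready={C,D} → run C
t=34: ready={D} → run D
t=35: ready={D} → run D
t=36: ready={D} → run D
t=37: ready={D} → run D
t=38: (idle)
t=39: (idle)
t=40: (idle)
t=41: (idle)
t=42: (idle)
t=43: (idle)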